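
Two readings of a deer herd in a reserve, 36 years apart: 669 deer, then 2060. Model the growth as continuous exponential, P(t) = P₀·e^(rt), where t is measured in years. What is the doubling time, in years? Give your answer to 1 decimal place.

r = ln(2060/669) / 36 = ln(3.07922) / 36 ≈ 0.031241 per year
doubling time = ln 2 / |r| = 0.69315 / 0.031241

doubling time ≈ 22.2 years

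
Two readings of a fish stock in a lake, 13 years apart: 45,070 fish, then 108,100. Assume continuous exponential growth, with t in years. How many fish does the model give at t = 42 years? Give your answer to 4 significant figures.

r = ln(108100/45070) / 13 ≈ 0.067295 per year
P(42) = 45070 · e^(0.067295·42) = 45070 · 16.88466 ≈ 760991.84

≈ 761,000 fish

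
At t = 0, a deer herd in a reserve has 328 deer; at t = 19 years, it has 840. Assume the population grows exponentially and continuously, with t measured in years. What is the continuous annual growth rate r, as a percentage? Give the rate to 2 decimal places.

840 = 328 · e^(r·19)
e^(19r) = 840/328 = 2.56098
r = ln(2.56098) / 19 = 0.94039 / 19

r ≈ 4.95% per year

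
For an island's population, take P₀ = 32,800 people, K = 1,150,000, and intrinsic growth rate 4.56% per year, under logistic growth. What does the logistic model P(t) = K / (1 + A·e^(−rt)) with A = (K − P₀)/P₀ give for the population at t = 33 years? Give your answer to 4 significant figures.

≈ 134,300 people

A = (1150000 − 32800)/32800 = 34.06098
P(33) = 1150000 / (1 + 34.06098·e^(−0.0456·33)) = 1150000 / (1 + 34.06098·0.222062)
= 1150000 / 8.56364 ≈ 134288.72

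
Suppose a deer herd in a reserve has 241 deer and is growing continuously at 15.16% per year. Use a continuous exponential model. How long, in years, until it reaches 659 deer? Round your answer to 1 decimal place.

t ≈ 6.6 years

659 = 241 · e^(0.1516·t)
t = ln(659/241) / 0.1516 = ln(2.73444) / 0.1516 = 1.00593 / 0.1516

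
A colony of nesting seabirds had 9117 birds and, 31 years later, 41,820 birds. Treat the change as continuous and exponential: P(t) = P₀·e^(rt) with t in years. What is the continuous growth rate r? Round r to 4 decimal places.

r ≈ 0.0491 per year

41820 = 9117 · e^(r·31)
e^(31r) = 41820/9117 = 4.58704
r = ln(4.58704) / 31 = 1.52323 / 31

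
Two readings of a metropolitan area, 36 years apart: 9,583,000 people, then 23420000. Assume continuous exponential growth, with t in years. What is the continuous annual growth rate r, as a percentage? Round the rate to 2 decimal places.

23420000 = 9583000 · e^(r·36)
e^(36r) = 23420000/9583000 = 2.44391
r = ln(2.44391) / 36 = 0.8936 / 36

r ≈ 2.48% per year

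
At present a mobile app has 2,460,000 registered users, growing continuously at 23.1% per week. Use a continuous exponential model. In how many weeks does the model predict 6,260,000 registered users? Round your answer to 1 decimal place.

6260000 = 2460000 · e^(0.231·t)
t = ln(6260000/2460000) / 0.231 = ln(2.54472) / 0.231 = 0.93402 / 0.231

t ≈ 4.0 weeks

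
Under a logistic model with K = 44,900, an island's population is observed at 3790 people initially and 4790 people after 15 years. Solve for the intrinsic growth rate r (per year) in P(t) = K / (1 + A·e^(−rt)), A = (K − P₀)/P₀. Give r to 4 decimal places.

r ≈ 0.0173 per year

A = (44900 − 3790)/3790 = 10.84697
4790 = 44900/(1 + 10.84697·e^(−r·15)) → e^(−15r) = (9.3737 − 1)/10.84697 = 0.771985
r = −ln(0.771985)/15 = 0.25879/15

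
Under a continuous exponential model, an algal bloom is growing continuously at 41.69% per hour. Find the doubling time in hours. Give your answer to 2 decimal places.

doubling time = ln(2) / |r| = 0.69315 / 0.4169

doubling time ≈ 1.66 hours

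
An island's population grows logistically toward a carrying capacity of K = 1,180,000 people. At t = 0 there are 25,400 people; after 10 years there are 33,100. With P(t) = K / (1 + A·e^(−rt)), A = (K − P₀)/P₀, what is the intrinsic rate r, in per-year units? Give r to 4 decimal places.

r ≈ 0.0271 per year

A = (1180000 − 25400)/25400 = 45.45669
33100 = 1180000/(1 + 45.45669·e^(−r·10)) → e^(−10r) = (35.64955 − 1)/45.45669 = 0.762254
r = −ln(0.762254)/10 = 0.27148/10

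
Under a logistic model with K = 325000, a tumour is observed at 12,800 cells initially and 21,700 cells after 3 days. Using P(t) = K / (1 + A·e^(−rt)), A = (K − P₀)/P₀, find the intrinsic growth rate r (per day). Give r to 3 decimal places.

A = (325000 − 12800)/12800 = 24.39062
21700 = 325000/(1 + 24.39062·e^(−r·3)) → e^(−3r) = (14.97696 − 1)/24.39062 = 0.573046
r = −ln(0.573046)/3 = 0.55679/3

r ≈ 0.186 per day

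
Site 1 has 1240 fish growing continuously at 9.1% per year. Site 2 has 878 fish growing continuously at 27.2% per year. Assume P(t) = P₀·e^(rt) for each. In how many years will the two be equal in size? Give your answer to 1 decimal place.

t ≈ 1.9 years

1240·e^(0.091t) = 878·e^(0.272t)
1240/878 = e^((0.272 − 0.091)t) → ln(1.4123) = 0.181·t
t = 0.34522 / 0.181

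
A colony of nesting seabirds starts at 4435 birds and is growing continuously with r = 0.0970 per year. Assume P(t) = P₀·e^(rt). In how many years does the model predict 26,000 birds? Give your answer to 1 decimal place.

26000 = 4435 · e^(0.097·t)
t = ln(26000/4435) / 0.097 = ln(5.86246) / 0.097 = 1.76857 / 0.097

t ≈ 18.2 years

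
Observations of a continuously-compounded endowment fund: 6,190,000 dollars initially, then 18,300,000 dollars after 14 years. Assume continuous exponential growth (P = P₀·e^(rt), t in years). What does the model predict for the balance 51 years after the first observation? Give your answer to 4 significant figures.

≈ 321,100,000 dollars

r = ln(18300000/6190000) / 14 ≈ 0.077426 per year
P(51) = 6190000 · e^(0.077426·51) = 6190000 · 51.86962 ≈ 321072923.9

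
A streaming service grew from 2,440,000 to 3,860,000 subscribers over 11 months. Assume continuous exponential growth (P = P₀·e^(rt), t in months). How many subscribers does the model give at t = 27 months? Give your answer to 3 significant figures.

≈ 7,520,000 subscribers

r = ln(3860000/2440000) / 11 ≈ 0.041697 per month
P(27) = 2440000 · e^(0.041697·27) = 2440000 · 3.08276 ≈ 7521926.6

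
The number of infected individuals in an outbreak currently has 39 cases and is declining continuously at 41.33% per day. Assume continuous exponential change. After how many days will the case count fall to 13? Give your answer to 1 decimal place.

t ≈ 2.7 days

13 = 39 · e^(-0.4133·t)
t = ln(13/39) / -0.4133 = ln(0.33333) / -0.4133 = -1.09861 / -0.4133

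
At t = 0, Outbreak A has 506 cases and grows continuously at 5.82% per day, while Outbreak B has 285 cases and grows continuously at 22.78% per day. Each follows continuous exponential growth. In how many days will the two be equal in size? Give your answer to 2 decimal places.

506·e^(0.0582t) = 285·e^(0.2278t)
506/285 = e^((0.2278 − 0.0582)t) → ln(1.77544) = 0.1696·t
t = 0.57405 / 0.1696

t ≈ 3.38 days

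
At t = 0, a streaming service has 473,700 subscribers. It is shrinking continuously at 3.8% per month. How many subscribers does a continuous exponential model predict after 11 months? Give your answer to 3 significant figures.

P(11) = 473700 · e^(-0.038·11) = 473700 · e^(-0.418)
= 473700 · 0.65836 ≈ 311866.19

≈ 312,000 subscribers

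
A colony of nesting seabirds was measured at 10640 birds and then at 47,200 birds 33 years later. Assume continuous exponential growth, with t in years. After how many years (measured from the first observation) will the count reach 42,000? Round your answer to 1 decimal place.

r = ln(47200/10640) / 33 ≈ 0.045145 per year
t = ln(42000/10640) / r = 1.37305 / 0.045145 ≈ 30.414

t ≈ 30.4 years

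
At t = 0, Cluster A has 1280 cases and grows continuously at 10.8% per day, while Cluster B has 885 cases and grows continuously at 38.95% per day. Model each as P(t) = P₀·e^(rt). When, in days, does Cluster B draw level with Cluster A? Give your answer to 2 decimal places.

t ≈ 1.31 days

1280·e^(0.108t) = 885·e^(0.3895t)
1280/885 = e^((0.3895 − 0.108)t) → ln(1.44633) = 0.2815·t
t = 0.36903 / 0.2815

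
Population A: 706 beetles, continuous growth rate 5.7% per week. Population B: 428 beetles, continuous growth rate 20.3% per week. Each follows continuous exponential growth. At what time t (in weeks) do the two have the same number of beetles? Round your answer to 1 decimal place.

706·e^(0.057t) = 428·e^(0.203t)
706/428 = e^((0.203 − 0.057)t) → ln(1.64953) = 0.146·t
t = 0.50049 / 0.146

t ≈ 3.4 weeks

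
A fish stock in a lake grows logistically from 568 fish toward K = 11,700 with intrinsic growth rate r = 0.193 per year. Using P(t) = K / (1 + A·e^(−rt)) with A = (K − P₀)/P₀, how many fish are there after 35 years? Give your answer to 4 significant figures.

A = (11700 − 568)/568 = 19.59859
P(35) = 11700 / (1 + 19.59859·e^(−0.193·35)) = 11700 / (1 + 19.59859·0.001165)
= 11700 / 1.02283 ≈ 11438.82

≈ 11,440 fish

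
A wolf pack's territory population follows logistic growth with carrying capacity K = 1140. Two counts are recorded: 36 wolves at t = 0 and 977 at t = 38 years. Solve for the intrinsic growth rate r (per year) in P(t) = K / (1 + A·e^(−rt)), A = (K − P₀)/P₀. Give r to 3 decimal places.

A = (1140 − 36)/36 = 30.66667
977 = 1140/(1 + 30.66667·e^(−r·38)) → e^(−38r) = (1.16684 − 1)/30.66667 = 0.00544
r = −ln(0.00544)/38 = 5.21391/38

r ≈ 0.137 per year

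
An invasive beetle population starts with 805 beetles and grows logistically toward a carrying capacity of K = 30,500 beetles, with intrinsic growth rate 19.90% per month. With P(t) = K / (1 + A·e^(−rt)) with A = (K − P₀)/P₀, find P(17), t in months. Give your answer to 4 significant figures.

A = (30500 − 805)/805 = 36.8882
P(17) = 30500 / (1 + 36.8882·e^(−0.199·17)) = 30500 / (1 + 36.8882·0.033945)
= 30500 / 2.25219 ≈ 13542.39

≈ 13,540 beetles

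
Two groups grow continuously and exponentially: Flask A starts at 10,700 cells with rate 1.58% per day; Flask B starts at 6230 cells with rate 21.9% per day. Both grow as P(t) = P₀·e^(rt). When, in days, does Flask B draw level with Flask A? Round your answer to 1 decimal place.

t ≈ 2.7 days

10700·e^(0.0158t) = 6230·e^(0.219t)
10700/6230 = e^((0.219 − 0.0158)t) → ln(1.7175) = 0.2032·t
t = 0.54087 / 0.2032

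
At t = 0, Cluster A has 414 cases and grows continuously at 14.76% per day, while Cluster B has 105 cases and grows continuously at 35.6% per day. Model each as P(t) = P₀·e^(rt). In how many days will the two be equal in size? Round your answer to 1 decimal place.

414·e^(0.1476t) = 105·e^(0.356t)
414/105 = e^((0.356 − 0.1476)t) → ln(3.94286) = 0.2084·t
t = 1.37191 / 0.2084

t ≈ 6.6 days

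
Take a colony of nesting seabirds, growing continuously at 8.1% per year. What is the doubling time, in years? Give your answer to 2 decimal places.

doubling time ≈ 8.56 years

doubling time = ln(2) / |r| = 0.69315 / 0.081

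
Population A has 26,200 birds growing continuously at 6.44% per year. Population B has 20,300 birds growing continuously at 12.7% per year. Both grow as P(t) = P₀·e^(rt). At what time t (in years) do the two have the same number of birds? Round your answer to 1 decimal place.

26200·e^(0.0644t) = 20300·e^(0.127t)
26200/20300 = e^((0.127 − 0.0644)t) → ln(1.29064) = 0.0626·t
t = 0.25514 / 0.0626

t ≈ 4.1 years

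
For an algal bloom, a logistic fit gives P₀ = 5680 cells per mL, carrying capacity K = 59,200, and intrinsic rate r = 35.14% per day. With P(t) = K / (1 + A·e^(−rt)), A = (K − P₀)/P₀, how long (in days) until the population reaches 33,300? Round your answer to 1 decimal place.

A = (59200 − 5680)/5680 = 9.42254
33300 = 59200/(1 + 9.42254·e^(−0.3514t)) → 1 + 9.42254·e^(−0.3514t) = 1.77778
e^(−0.3514t) = 0.082544 → t = ln(12.11469)/0.3514 = 2.49442/0.3514

t ≈ 7.1 days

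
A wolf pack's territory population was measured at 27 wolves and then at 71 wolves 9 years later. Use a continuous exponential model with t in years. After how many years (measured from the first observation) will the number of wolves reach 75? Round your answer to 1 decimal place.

t ≈ 9.5 years

r = ln(71/27) / 9 ≈ 0.107427 per year
t = ln(75/27) / r = 1.02165 / 0.107427 ≈ 9.51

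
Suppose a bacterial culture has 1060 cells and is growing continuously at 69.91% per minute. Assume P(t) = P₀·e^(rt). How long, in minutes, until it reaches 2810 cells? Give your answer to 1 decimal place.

2810 = 1060 · e^(0.6991·t)
t = ln(2810/1060) / 0.6991 = ln(2.65094) / 0.6991 = 0.97492 / 0.6991

t ≈ 1.4 minutes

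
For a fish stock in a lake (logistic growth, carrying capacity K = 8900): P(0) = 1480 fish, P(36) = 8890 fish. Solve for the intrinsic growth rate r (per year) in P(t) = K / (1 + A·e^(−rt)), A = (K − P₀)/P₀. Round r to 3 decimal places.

r ≈ 0.233 per year

A = (8900 − 1480)/1480 = 5.01351
8890 = 8900/(1 + 5.01351·e^(−r·36)) → e^(−36r) = (1.00112 − 1)/5.01351 = 0.000224
r = −ln(0.000224)/36 = 8.40223/36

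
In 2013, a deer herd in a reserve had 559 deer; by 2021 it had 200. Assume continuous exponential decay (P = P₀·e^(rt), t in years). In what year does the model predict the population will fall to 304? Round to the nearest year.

year 2018

r = ln(200/559) / 8 = -1.02783/8 ≈ -0.128479 per year
t = ln(304/559) / r = -0.60912/-0.128479 ≈ 4.74 years after 2013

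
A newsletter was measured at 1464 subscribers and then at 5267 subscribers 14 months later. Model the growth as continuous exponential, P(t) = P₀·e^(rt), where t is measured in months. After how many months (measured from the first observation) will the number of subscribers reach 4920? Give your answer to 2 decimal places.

t ≈ 13.25 months

r = ln(5267/1464) / 14 ≈ 0.091449 per month
t = ln(4920/1464) / r = 1.21214 / 0.091449 ≈ 13.255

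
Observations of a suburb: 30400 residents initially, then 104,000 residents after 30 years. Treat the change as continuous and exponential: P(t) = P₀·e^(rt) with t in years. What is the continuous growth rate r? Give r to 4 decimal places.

104000 = 30400 · e^(r·30)
e^(30r) = 104000/30400 = 3.42105
r = ln(3.42105) / 30 = 1.22995 / 30

r ≈ 0.0410 per year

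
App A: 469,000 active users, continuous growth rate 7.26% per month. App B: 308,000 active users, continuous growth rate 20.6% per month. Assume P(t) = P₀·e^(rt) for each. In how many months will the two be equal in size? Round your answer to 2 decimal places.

t ≈ 3.15 months

469000·e^(0.0726t) = 308000·e^(0.206t)
469000/308000 = e^((0.206 − 0.0726)t) → ln(1.52273) = 0.1334·t
t = 0.4205 / 0.1334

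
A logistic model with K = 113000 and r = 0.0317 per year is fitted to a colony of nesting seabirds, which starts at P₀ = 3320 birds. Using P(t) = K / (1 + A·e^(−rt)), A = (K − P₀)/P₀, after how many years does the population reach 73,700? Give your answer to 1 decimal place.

t ≈ 130.2 years

A = (113000 − 3320)/3320 = 33.03614
73700 = 113000/(1 + 33.03614·e^(−0.0317t)) → 1 + 33.03614·e^(−0.0317t) = 1.53324
e^(−0.0317t) = 0.016141 → t = ln(61.95328)/0.0317 = 4.12638/0.0317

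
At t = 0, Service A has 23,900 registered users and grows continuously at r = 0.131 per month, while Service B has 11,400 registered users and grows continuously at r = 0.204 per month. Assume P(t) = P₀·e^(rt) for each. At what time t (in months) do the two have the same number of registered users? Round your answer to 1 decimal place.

t ≈ 10.1 months

23900·e^(0.131t) = 11400·e^(0.204t)
23900/11400 = e^((0.204 − 0.131)t) → ln(2.09649) = 0.073·t
t = 0.74027 / 0.073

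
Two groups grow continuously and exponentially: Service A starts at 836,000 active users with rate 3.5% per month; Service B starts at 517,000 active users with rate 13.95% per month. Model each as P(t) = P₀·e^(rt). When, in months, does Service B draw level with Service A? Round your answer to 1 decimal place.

t ≈ 4.6 months

836000·e^(0.035t) = 517000·e^(0.1395t)
836000/517000 = e^((0.1395 − 0.035)t) → ln(1.61702) = 0.1045·t
t = 0.48059 / 0.1045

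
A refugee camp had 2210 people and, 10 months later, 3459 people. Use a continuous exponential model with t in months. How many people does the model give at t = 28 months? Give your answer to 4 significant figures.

≈ 7,747 people

r = ln(3459/2210) / 10 ≈ 0.044799 per month
P(28) = 2210 · e^(0.044799·28) = 2210 · 3.50561 ≈ 7747.39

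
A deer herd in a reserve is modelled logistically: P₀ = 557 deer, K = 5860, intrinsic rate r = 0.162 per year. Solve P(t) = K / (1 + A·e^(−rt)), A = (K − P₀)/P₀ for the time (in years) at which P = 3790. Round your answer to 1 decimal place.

t ≈ 17.6 years

A = (5860 − 557)/557 = 9.52065
3790 = 5860/(1 + 9.52065·e^(−0.162t)) → 1 + 9.52065·e^(−0.162t) = 1.54617
e^(−0.162t) = 0.057367 → t = ln(17.43152)/0.162 = 2.85828/0.162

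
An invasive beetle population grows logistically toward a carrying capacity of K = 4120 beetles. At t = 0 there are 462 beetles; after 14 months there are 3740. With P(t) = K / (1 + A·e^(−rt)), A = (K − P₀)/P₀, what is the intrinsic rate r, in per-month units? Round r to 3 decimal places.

A = (4120 − 462)/462 = 7.91775
3740 = 4120/(1 + 7.91775·e^(−r·14)) → e^(−14r) = (1.1016 − 1)/7.91775 = 0.012832
r = −ln(0.012832)/14 = 4.35578/14

r ≈ 0.311 per month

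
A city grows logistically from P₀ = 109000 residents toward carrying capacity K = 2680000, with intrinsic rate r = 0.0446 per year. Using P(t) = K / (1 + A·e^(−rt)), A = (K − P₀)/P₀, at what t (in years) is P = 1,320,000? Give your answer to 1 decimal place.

A = (2680000 − 109000)/109000 = 23.58716
1320000 = 2680000/(1 + 23.58716·e^(−0.0446t)) → 1 + 23.58716·e^(−0.0446t) = 2.0303
e^(−0.0446t) = 0.043681 → t = ln(22.89342)/0.0446 = 3.13085/0.0446

t ≈ 70.2 years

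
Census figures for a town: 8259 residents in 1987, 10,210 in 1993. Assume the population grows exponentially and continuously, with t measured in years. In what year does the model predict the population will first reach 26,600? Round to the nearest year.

r = ln(10210/8259) / 6 = 0.21206/6 ≈ 0.035344 per year
t = ln(26600/8259) / r = 1.16961/0.035344 ≈ 33.09 years after 1987

year 2020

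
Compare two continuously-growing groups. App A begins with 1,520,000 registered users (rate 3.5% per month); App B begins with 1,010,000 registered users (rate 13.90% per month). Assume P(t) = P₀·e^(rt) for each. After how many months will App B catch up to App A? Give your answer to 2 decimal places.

1520000·e^(0.035t) = 1010000·e^(0.139t)
1520000/1010000 = e^((0.139 − 0.035)t) → ln(1.50495) = 0.104·t
t = 0.40876 / 0.104

t ≈ 3.93 months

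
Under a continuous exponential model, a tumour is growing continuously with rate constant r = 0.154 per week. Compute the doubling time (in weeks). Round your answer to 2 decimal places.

doubling time = ln(2) / |r| = 0.69315 / 0.154

doubling time ≈ 4.50 weeks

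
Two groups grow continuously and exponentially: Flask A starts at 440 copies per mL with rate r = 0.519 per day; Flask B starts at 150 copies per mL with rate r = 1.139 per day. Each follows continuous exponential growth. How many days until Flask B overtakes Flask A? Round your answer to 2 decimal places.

440·e^(0.519t) = 150·e^(1.139t)
440/150 = e^((1.139 − 0.519)t) → ln(2.93333) = 0.62·t
t = 1.07614 / 0.62

t ≈ 1.74 days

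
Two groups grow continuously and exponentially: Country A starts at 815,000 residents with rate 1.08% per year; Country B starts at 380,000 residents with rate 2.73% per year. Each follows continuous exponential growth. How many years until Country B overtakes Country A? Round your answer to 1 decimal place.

t ≈ 46.2 years

815000·e^(0.0108t) = 380000·e^(0.0273t)
815000/380000 = e^((0.0273 − 0.0108)t) → ln(2.14474) = 0.0165·t
t = 0.76302 / 0.0165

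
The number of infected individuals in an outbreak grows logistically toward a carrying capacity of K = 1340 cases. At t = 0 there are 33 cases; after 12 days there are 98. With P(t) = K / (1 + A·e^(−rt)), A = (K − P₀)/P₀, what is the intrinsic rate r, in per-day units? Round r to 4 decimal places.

A = (1340 − 33)/33 = 39.60606
98 = 1340/(1 + 39.60606·e^(−r·12)) → e^(−12r) = (13.67347 − 1)/39.60606 = 0.319988
r = −ln(0.319988)/12 = 1.13947/12

r ≈ 0.0950 per day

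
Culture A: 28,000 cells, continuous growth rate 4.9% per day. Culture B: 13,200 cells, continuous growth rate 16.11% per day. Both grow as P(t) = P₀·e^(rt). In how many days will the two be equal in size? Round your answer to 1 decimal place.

t ≈ 6.7 days

28000·e^(0.049t) = 13200·e^(0.1611t)
28000/13200 = e^((0.1611 − 0.049)t) → ln(2.12121) = 0.1121·t
t = 0.75199 / 0.1121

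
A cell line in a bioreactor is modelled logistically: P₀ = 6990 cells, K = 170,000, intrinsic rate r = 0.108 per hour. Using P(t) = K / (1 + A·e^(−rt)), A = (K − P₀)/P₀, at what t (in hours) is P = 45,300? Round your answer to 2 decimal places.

t ≈ 19.78 hours

A = (170000 − 6990)/6990 = 23.32046
45300 = 170000/(1 + 23.32046·e^(−0.108t)) → 1 + 23.32046·e^(−0.108t) = 3.75276
e^(−0.108t) = 0.118041 → t = ln(8.47167)/0.108 = 2.13673/0.108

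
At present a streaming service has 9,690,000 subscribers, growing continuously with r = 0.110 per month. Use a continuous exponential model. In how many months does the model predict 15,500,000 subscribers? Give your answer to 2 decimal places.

15500000 = 9690000 · e^(0.11·t)
t = ln(15500000/9690000) / 0.11 = ln(1.59959) / 0.11 = 0.46975 / 0.11

t ≈ 4.27 months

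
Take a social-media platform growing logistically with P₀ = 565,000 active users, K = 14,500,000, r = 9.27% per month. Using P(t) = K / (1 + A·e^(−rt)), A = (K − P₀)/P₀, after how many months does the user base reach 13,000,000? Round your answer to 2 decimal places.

t ≈ 57.87 months

A = (14500000 − 565000)/565000 = 24.66372
13000000 = 14500000/(1 + 24.66372·e^(−0.0927t)) → 1 + 24.66372·e^(−0.0927t) = 1.11538
e^(−0.0927t) = 0.004678 → t = ln(213.75221)/0.0927 = 5.36482/0.0927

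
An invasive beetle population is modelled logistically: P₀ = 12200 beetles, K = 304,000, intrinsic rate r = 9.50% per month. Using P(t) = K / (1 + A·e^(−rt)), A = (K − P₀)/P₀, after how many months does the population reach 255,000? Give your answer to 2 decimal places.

t ≈ 50.78 months

A = (304000 − 12200)/12200 = 23.91803
255000 = 304000/(1 + 23.91803·e^(−0.095t)) → 1 + 23.91803·e^(−0.095t) = 1.19216
e^(−0.095t) = 0.008034 → t = ln(124.4714)/0.095 = 4.82408/0.095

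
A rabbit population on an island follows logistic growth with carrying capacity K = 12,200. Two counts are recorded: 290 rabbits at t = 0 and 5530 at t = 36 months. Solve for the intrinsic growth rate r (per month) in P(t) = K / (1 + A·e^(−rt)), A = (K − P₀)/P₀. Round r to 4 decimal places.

r ≈ 0.0980 per month

A = (12200 − 290)/290 = 41.06897
5530 = 12200/(1 + 41.06897·e^(−r·36)) → e^(−36r) = (2.20615 − 1)/41.06897 = 0.029369
r = −ln(0.029369)/36 = 3.52782/36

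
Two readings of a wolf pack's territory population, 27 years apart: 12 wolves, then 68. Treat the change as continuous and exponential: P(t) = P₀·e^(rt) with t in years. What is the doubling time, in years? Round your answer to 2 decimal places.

doubling time ≈ 10.79 years

r = ln(68/12) / 27 = ln(5.66667) / 27 ≈ 0.064244 per year
doubling time = ln 2 / |r| = 0.69315 / 0.064244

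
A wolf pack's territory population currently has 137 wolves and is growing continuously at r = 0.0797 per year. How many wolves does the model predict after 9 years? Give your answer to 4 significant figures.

P(9) = 137 · e^(0.0797·9) = 137 · e^(0.7173)
= 137 · 2.04889 ≈ 280.7

≈ 280.7 wolves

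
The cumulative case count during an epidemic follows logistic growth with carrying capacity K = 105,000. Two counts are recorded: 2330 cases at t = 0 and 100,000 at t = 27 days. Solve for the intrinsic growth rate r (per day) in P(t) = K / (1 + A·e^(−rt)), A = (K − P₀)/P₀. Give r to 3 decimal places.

A = (105000 − 2330)/2330 = 44.06438
100000 = 105000/(1 + 44.06438·e^(−r·27)) → e^(−27r) = (1.05 − 1)/44.06438 = 0.001135
r = −ln(0.001135)/27 = 6.78138/27

r ≈ 0.251 per day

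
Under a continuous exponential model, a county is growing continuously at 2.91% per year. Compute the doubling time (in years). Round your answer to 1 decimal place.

doubling time = ln(2) / |r| = 0.69315 / 0.0291

doubling time ≈ 23.8 years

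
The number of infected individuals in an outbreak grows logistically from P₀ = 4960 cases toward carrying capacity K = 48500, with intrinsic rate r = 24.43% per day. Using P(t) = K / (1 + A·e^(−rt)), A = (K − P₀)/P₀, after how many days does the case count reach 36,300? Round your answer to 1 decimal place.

t ≈ 13.4 days

A = (48500 − 4960)/4960 = 8.77823
36300 = 48500/(1 + 8.77823·e^(−0.2443t)) → 1 + 8.77823·e^(−0.2443t) = 1.33609
e^(−0.2443t) = 0.038287 → t = ln(26.11882)/0.2443 = 3.26266/0.2443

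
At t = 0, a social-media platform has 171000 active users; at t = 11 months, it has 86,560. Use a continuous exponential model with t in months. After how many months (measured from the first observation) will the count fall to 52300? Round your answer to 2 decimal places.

r = ln(86560/171000) / 11 ≈ -0.061893 per month
t = ln(52300/171000) / r = -1.18467 / -0.061893 ≈ 19.14

t ≈ 19.14 months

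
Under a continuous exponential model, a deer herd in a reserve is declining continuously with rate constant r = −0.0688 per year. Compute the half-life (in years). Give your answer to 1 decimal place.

half-life = ln(2) / |r| = 0.69315 / 0.0688

half-life ≈ 10.1 years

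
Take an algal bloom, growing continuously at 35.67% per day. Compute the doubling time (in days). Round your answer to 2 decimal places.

doubling time = ln(2) / |r| = 0.69315 / 0.3567

doubling time ≈ 1.94 days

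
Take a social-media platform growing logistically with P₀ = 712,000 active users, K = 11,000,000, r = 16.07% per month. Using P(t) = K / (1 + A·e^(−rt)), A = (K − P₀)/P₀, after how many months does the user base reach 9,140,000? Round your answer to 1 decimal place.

A = (11000000 − 712000)/712000 = 14.44944
9140000 = 11000000/(1 + 14.44944·e^(−0.1607t)) → 1 + 14.44944·e^(−0.1607t) = 1.2035
e^(−0.1607t) = 0.014084 → t = ln(71.00423)/0.1607 = 4.26274/0.1607

t ≈ 26.5 months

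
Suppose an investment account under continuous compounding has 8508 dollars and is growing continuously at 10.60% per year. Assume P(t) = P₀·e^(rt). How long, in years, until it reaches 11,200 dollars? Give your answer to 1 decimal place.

t ≈ 2.6 years

11200 = 8508 · e^(0.106·t)
t = ln(11200/8508) / 0.106 = ln(1.31641) / 0.106 = 0.27491 / 0.106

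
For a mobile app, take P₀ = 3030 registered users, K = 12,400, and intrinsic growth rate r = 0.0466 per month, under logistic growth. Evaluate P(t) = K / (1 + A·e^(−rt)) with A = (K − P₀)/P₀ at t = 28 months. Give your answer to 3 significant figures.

≈ 6,740 registered users

A = (12400 − 3030)/3030 = 3.09241
P(28) = 12400 / (1 + 3.09241·e^(−0.0466·28)) = 12400 / (1 + 3.09241·0.271227)
= 12400 / 1.83874 ≈ 6743.73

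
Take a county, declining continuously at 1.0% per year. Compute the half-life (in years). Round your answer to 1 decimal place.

half-life ≈ 69.3 years

half-life = ln(2) / |r| = 0.69315 / 0.01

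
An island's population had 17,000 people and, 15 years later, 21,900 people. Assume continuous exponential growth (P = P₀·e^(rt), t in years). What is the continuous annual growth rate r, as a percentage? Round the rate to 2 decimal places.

r ≈ 1.69% per year

21900 = 17000 · e^(r·15)
e^(15r) = 21900/17000 = 1.28824
r = ln(1.28824) / 15 = 0.25327 / 15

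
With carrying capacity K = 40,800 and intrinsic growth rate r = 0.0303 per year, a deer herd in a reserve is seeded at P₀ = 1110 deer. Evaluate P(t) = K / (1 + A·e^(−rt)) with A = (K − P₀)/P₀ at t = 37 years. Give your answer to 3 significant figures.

A = (40800 − 1110)/1110 = 35.75676
P(37) = 40800 / (1 + 35.75676·e^(−0.0303·37)) = 40800 / (1 + 35.75676·0.325921)
= 40800 / 12.65388 ≈ 3224.31

≈ 3,220 deer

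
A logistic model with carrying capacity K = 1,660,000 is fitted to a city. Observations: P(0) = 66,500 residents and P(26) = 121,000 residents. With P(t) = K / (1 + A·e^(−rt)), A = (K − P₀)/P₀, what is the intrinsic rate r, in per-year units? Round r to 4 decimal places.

A = (1660000 − 66500)/66500 = 23.96241
121000 = 1660000/(1 + 23.96241·e^(−r·26)) → e^(−26r) = (13.71901 − 1)/23.96241 = 0.53079
r = −ln(0.53079)/26 = 0.63339/26

r ≈ 0.0244 per year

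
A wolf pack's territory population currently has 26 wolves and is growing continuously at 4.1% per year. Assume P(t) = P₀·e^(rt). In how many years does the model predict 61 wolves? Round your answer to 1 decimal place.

61 = 26 · e^(0.041·t)
t = ln(61/26) / 0.041 = ln(2.34615) / 0.041 = 0.85278 / 0.041

t ≈ 20.8 years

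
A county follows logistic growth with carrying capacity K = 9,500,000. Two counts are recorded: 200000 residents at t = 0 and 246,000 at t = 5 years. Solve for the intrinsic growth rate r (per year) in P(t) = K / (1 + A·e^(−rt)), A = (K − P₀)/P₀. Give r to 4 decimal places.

A = (9500000 − 200000)/200000 = 46.5
246000 = 9500000/(1 + 46.5·e^(−r·5)) → e^(−5r) = (38.61789 − 1)/46.5 = 0.808987
r = −ln(0.808987)/5 = 0.21197/5

r ≈ 0.0424 per year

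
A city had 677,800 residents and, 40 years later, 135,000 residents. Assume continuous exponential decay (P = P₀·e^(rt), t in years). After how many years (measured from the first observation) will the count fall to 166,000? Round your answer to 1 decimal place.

r = ln(135000/677800) / 40 ≈ -0.040339 per year
t = ln(166000/677800) / r = -1.40686 / -0.040339 ≈ 34.876

t ≈ 34.9 years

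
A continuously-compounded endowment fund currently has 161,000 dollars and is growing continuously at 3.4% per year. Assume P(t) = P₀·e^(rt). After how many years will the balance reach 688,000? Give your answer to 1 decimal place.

688000 = 161000 · e^(0.034·t)
t = ln(688000/161000) / 0.034 = ln(4.27329) / 0.034 = 1.45238 / 0.034

t ≈ 42.7 years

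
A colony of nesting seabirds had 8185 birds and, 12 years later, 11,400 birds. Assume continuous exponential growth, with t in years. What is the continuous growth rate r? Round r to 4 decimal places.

r ≈ 0.0276 per year

11400 = 8185 · e^(r·12)
e^(12r) = 11400/8185 = 1.39279
r = ln(1.39279) / 12 = 0.33131 / 12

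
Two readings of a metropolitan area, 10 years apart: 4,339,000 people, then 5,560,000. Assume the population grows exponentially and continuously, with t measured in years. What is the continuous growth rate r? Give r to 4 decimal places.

r ≈ 0.0248 per year

5560000 = 4339000 · e^(r·10)
e^(10r) = 5560000/4339000 = 1.2814
r = ln(1.2814) / 10 = 0.24795 / 10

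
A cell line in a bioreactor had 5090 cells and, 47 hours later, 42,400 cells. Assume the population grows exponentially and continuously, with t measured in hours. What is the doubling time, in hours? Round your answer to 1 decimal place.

r = ln(42400/5090) / 47 = ln(8.33006) / 47 ≈ 0.045104 per hour
doubling time = ln 2 / |r| = 0.69315 / 0.045104

doubling time ≈ 15.4 hours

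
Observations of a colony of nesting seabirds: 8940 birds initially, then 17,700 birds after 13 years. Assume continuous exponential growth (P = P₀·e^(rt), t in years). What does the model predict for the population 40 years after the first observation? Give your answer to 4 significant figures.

r = ln(17700/8940) / 13 ≈ 0.052541 per year
P(40) = 8940 · e^(0.052541·40) = 8940 · 8.17947 ≈ 73124.5

≈ 73,120 birds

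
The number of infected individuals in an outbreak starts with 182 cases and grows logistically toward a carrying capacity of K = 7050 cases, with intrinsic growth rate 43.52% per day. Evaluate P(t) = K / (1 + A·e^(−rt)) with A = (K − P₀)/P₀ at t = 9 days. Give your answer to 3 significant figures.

A = (7050 − 182)/182 = 37.73626
P(9) = 7050 / (1 + 37.73626·e^(−0.4352·9)) = 7050 / (1 + 37.73626·0.019905)
= 7050 / 1.75113 ≈ 4025.98

≈ 4,030 cases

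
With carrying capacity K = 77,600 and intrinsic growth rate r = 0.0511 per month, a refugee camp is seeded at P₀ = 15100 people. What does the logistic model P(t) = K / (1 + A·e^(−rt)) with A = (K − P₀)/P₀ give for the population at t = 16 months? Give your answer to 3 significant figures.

A = (77600 − 15100)/15100 = 4.13907
P(16) = 77600 / (1 + 4.13907·e^(−0.0511·16)) = 77600 / (1 + 4.13907·0.44149)
= 77600 / 2.82736 ≈ 27446.11

≈ 27,400 people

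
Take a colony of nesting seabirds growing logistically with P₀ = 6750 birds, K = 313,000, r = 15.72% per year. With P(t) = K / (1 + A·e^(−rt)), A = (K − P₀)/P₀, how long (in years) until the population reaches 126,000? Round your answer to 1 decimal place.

A = (313000 − 6750)/6750 = 45.37037
126000 = 313000/(1 + 45.37037·e^(−0.1572t)) → 1 + 45.37037·e^(−0.1572t) = 2.48413
e^(−0.1572t) = 0.032711 → t = ln(30.57041)/0.1572 = 3.42003/0.1572

t ≈ 21.8 years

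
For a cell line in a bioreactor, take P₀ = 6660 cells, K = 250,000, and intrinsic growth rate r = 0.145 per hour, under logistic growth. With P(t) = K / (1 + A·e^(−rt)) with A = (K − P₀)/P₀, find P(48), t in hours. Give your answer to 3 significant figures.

≈ 242,000 cells

A = (250000 − 6660)/6660 = 36.53754
P(48) = 250000 / (1 + 36.53754·e^(−0.145·48)) = 250000 / (1 + 36.53754·0.000949)
= 250000 / 1.03468 ≈ 241621.15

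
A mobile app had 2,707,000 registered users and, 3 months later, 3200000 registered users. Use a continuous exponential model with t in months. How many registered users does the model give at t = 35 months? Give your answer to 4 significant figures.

≈ 19,060,000 registered users

r = ln(3200000/2707000) / 3 ≈ 0.05577 per month
P(35) = 2707000 · e^(0.05577·35) = 2707000 · 7.04239 ≈ 19063750.79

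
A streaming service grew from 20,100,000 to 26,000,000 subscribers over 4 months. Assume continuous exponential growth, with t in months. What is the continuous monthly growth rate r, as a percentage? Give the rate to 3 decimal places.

r ≈ 6.434% per month

26000000 = 20100000 · e^(r·4)
e^(4r) = 26000000/20100000 = 1.29353
r = ln(1.29353) / 4 = 0.25738 / 4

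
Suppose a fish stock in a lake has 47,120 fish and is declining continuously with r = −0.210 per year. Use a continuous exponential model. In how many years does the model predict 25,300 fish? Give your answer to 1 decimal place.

t ≈ 3.0 years

25300 = 47120 · e^(-0.21·t)
t = ln(25300/47120) / -0.21 = ln(0.53693) / -0.21 = -0.62189 / -0.21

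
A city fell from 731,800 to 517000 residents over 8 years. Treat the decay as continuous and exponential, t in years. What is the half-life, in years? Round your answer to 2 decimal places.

half-life ≈ 15.96 years

r = ln(517000/731800) / 8 = ln(0.70648) / 8 ≈ -0.043433 per year
half-life = ln 2 / |r| = 0.69315 / 0.043433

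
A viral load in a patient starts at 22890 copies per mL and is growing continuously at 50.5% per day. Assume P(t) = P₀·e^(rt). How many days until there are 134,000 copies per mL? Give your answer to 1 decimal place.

t ≈ 3.5 days

134000 = 22890 · e^(0.505·t)
t = ln(134000/22890) / 0.505 = ln(5.85408) / 0.505 = 1.76714 / 0.505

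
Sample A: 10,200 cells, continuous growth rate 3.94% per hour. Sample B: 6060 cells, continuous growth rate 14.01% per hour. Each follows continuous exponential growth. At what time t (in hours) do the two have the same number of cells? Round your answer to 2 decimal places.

t ≈ 5.17 hours

10200·e^(0.0394t) = 6060·e^(0.1401t)
10200/6060 = e^((0.1401 − 0.0394)t) → ln(1.68317) = 0.1007·t
t = 0.52068 / 0.1007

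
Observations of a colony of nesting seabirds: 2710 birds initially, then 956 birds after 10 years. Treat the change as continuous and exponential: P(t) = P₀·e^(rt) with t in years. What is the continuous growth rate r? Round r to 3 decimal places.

956 = 2710 · e^(r·10)
e^(10r) = 956/2710 = 0.35277
r = ln(0.35277) / 10 = -1.04195 / 10

r ≈ -0.104 per year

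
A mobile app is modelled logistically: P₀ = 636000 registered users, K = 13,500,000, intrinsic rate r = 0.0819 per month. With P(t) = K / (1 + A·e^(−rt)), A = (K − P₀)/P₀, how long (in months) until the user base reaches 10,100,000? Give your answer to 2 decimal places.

A = (13500000 − 636000)/636000 = 20.22642
10100000 = 13500000/(1 + 20.22642·e^(−0.0819t)) → 1 + 20.22642·e^(−0.0819t) = 1.33663
e^(−0.0819t) = 0.016643 → t = ln(60.08435)/0.0819 = 4.09575/0.0819

t ≈ 50.01 months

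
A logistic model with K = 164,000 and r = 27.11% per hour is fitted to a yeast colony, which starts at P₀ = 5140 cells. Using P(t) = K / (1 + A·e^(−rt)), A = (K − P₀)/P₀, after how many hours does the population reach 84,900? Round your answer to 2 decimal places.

A = (164000 − 5140)/5140 = 30.90661
84900 = 164000/(1 + 30.90661·e^(−0.2711t)) → 1 + 30.90661·e^(−0.2711t) = 1.93168
e^(−0.2711t) = 0.030145 → t = ln(33.17284)/0.2711 = 3.50173/0.2711

t ≈ 12.92 hours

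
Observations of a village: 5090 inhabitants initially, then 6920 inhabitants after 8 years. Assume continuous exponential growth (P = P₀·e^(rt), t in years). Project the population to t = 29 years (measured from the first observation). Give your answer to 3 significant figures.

r = ln(6920/5090) / 8 ≈ 0.038392 per year
P(29) = 5090 · e^(0.038392·29) = 5090 · 3.04462 ≈ 15497.1

≈ 15,500 inhabitants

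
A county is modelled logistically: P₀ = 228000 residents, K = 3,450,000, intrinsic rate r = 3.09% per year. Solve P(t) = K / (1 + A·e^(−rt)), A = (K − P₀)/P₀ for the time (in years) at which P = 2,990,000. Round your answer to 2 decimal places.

A = (3450000 − 228000)/228000 = 14.13158
2990000 = 3450000/(1 + 14.13158·e^(−0.0309t)) → 1 + 14.13158·e^(−0.0309t) = 1.15385
e^(−0.0309t) = 0.010887 → t = ln(91.85526)/0.0309 = 4.52021/0.0309

t ≈ 146.29 years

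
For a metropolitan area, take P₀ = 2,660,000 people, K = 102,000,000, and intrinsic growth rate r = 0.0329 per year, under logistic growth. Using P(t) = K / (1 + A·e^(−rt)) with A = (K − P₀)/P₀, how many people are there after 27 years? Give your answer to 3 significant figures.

≈ 6,230,000 people

A = (102000000 − 2660000)/2660000 = 37.34586
P(27) = 102000000 / (1 + 37.34586·e^(−0.0329·27)) = 102000000 / (1 + 37.34586·0.411354)
= 102000000 / 16.36239 ≈ 6233808.89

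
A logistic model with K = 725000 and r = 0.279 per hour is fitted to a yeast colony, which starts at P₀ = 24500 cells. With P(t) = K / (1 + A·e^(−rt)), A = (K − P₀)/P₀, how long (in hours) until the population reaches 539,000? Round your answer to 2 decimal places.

A = (725000 − 24500)/24500 = 28.59184
539000 = 725000/(1 + 28.59184·e^(−0.279t)) → 1 + 28.59184·e^(−0.279t) = 1.34508
e^(−0.279t) = 0.012069 → t = ln(82.85484)/0.279 = 4.41709/0.279

t ≈ 15.83 hours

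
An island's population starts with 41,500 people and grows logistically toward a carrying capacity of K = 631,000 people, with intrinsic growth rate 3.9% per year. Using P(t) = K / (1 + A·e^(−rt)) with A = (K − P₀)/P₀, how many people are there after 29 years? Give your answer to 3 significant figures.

≈ 113,000 people

A = (631000 − 41500)/41500 = 14.20482
P(29) = 631000 / (1 + 14.20482·e^(−0.039·29)) = 631000 / (1 + 14.20482·0.32271)
= 631000 / 5.58404 ≈ 113000.57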